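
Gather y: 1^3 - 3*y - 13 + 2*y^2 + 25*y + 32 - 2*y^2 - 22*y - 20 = 0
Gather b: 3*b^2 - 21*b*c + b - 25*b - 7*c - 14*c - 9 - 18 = 3*b^2 + b*(-21*c - 24) - 21*c - 27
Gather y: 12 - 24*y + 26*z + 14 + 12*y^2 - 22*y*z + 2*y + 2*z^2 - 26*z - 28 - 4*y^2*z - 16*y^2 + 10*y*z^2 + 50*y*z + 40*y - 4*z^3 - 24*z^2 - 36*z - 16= y^2*(-4*z - 4) + y*(10*z^2 + 28*z + 18) - 4*z^3 - 22*z^2 - 36*z - 18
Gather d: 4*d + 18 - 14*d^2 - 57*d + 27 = -14*d^2 - 53*d + 45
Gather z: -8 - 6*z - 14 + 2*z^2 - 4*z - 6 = 2*z^2 - 10*z - 28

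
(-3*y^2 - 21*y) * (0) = 0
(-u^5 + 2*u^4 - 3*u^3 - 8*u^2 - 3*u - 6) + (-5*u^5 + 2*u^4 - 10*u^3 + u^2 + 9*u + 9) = -6*u^5 + 4*u^4 - 13*u^3 - 7*u^2 + 6*u + 3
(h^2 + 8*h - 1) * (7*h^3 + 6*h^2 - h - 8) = 7*h^5 + 62*h^4 + 40*h^3 - 22*h^2 - 63*h + 8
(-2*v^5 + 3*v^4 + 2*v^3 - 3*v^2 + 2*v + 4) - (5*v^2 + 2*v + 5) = -2*v^5 + 3*v^4 + 2*v^3 - 8*v^2 - 1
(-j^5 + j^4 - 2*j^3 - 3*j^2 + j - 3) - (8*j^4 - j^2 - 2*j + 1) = -j^5 - 7*j^4 - 2*j^3 - 2*j^2 + 3*j - 4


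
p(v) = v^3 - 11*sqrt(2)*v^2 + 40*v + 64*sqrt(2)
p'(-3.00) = 160.34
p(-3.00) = -196.50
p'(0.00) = 40.00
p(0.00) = 90.51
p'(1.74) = -5.05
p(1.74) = 118.28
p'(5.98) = -38.77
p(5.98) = -12.74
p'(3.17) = -28.48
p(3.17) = 92.84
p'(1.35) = 3.47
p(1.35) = 118.62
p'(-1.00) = 74.11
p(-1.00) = 33.95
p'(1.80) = -6.28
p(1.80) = 117.94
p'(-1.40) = 89.44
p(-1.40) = 1.28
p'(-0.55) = 58.02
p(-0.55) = 63.64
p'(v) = 3*v^2 - 22*sqrt(2)*v + 40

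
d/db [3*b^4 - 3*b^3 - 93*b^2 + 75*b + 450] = 12*b^3 - 9*b^2 - 186*b + 75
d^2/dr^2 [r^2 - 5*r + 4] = 2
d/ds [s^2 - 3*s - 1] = 2*s - 3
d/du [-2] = 0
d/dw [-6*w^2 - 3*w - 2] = -12*w - 3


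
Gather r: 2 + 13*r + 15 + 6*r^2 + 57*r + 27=6*r^2 + 70*r + 44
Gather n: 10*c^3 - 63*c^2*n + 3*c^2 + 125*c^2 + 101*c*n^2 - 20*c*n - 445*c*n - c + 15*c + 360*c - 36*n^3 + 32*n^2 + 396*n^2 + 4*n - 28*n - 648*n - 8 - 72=10*c^3 + 128*c^2 + 374*c - 36*n^3 + n^2*(101*c + 428) + n*(-63*c^2 - 465*c - 672) - 80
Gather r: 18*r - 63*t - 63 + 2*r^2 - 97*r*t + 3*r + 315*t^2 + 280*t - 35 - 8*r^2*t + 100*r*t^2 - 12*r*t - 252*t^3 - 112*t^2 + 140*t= r^2*(2 - 8*t) + r*(100*t^2 - 109*t + 21) - 252*t^3 + 203*t^2 + 357*t - 98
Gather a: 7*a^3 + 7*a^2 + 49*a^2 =7*a^3 + 56*a^2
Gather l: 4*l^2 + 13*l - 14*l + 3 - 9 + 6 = 4*l^2 - l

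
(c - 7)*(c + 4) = c^2 - 3*c - 28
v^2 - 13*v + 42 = (v - 7)*(v - 6)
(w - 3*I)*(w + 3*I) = w^2 + 9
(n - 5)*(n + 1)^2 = n^3 - 3*n^2 - 9*n - 5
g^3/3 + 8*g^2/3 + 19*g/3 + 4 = (g/3 + 1)*(g + 1)*(g + 4)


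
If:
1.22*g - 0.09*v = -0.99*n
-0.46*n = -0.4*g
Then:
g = 0.0432511491851233*v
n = 0.0376096949435855*v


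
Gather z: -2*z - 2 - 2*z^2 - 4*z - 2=-2*z^2 - 6*z - 4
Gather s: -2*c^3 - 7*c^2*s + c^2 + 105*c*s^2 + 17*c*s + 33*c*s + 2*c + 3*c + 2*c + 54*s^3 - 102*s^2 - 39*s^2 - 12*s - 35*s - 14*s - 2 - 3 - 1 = -2*c^3 + c^2 + 7*c + 54*s^3 + s^2*(105*c - 141) + s*(-7*c^2 + 50*c - 61) - 6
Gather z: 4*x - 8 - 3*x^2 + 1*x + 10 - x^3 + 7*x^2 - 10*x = -x^3 + 4*x^2 - 5*x + 2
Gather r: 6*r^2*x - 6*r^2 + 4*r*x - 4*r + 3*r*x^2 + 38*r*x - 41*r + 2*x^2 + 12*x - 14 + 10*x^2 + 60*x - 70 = r^2*(6*x - 6) + r*(3*x^2 + 42*x - 45) + 12*x^2 + 72*x - 84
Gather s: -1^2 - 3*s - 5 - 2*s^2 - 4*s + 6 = -2*s^2 - 7*s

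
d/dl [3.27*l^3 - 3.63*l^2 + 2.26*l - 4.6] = 9.81*l^2 - 7.26*l + 2.26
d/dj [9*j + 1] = 9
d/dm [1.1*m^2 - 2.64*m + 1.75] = 2.2*m - 2.64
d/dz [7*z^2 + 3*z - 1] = 14*z + 3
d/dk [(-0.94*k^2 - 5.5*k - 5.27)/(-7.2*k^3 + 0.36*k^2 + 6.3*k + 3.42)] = (-6.768*k^4 - 79.2*k^3 - 117.774*k^2 - 2.6352*k + 14.391)/(51.84*k^6 - 5.184*k^5 - 90.5904*k^4 - 44.712*k^3 + 42.1524*k^2 + 43.092*k + 11.6964)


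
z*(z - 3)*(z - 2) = z^3 - 5*z^2 + 6*z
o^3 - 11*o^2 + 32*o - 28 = (o - 7)*(o - 2)^2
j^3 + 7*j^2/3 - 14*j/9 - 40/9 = (j - 4/3)*(j + 5/3)*(j + 2)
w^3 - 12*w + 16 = (w - 2)^2*(w + 4)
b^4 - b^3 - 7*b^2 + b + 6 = (b - 3)*(b - 1)*(b + 1)*(b + 2)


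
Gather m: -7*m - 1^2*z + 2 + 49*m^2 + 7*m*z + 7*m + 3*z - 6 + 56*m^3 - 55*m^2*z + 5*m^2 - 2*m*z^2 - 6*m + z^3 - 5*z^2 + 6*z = 56*m^3 + m^2*(54 - 55*z) + m*(-2*z^2 + 7*z - 6) + z^3 - 5*z^2 + 8*z - 4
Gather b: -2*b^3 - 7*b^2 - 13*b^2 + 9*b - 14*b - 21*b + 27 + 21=-2*b^3 - 20*b^2 - 26*b + 48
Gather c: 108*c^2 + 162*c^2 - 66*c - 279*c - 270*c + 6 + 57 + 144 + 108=270*c^2 - 615*c + 315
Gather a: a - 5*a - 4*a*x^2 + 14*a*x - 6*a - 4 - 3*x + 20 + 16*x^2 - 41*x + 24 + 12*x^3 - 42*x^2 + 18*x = a*(-4*x^2 + 14*x - 10) + 12*x^3 - 26*x^2 - 26*x + 40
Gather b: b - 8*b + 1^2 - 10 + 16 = 7 - 7*b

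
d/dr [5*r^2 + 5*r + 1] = 10*r + 5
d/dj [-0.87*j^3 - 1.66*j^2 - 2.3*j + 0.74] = -2.61*j^2 - 3.32*j - 2.3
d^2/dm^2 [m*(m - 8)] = 2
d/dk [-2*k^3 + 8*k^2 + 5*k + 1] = -6*k^2 + 16*k + 5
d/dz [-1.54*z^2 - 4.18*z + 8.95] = -3.08*z - 4.18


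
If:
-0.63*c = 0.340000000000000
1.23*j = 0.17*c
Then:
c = -0.54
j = -0.07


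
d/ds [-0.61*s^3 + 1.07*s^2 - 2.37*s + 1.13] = -1.83*s^2 + 2.14*s - 2.37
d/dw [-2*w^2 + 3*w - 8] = 3 - 4*w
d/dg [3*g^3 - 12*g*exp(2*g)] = 9*g^2 - 24*g*exp(2*g) - 12*exp(2*g)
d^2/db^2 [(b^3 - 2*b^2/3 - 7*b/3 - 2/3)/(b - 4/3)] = 2*(27*b^3 - 108*b^2 + 144*b - 134)/(27*b^3 - 108*b^2 + 144*b - 64)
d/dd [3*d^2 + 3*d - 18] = 6*d + 3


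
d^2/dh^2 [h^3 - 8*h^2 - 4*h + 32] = 6*h - 16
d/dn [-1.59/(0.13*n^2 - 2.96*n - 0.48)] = (0.4134*n - 4.7064)/(-0.13*n^2 + 2.96*n + 0.48)^2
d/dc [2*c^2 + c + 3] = 4*c + 1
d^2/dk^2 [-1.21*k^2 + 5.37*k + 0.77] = -2.42000000000000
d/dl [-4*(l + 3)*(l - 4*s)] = -8*l + 16*s - 12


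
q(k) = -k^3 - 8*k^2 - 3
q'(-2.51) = 21.26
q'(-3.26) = 20.28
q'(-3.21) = 20.45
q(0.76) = -8.06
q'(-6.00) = -12.00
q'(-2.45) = 21.19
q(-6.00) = -75.00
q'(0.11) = -1.80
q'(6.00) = -204.00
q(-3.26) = -53.37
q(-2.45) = -36.31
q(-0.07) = -3.04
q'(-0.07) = 1.11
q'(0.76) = -13.89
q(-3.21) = -52.36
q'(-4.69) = 9.05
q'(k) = -3*k^2 - 16*k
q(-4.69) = -75.81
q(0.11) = -3.10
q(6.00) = -507.00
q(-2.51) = -37.59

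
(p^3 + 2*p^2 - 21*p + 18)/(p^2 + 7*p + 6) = (p^2 - 4*p + 3)/(p + 1)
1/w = 1/w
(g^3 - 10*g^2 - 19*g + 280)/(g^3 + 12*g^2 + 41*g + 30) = (g^2 - 15*g + 56)/(g^2 + 7*g + 6)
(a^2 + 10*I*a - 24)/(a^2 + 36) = (a + 4*I)/(a - 6*I)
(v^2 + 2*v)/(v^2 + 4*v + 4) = v/(v + 2)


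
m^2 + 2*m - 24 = (m - 4)*(m + 6)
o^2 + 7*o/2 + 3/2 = (o + 1/2)*(o + 3)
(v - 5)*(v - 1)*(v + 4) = v^3 - 2*v^2 - 19*v + 20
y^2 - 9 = (y - 3)*(y + 3)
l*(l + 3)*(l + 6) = l^3 + 9*l^2 + 18*l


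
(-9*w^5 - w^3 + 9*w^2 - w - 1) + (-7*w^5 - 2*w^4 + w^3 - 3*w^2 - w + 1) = -16*w^5 - 2*w^4 + 6*w^2 - 2*w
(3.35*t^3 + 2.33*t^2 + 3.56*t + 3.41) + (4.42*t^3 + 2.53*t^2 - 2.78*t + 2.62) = 7.77*t^3 + 4.86*t^2 + 0.78*t + 6.03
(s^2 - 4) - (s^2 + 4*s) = -4*s - 4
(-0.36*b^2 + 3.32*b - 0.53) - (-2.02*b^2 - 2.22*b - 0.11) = 1.66*b^2 + 5.54*b - 0.42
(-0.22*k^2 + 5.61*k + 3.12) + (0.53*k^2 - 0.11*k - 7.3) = 0.31*k^2 + 5.5*k - 4.18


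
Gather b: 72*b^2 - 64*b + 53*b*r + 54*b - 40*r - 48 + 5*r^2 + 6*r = 72*b^2 + b*(53*r - 10) + 5*r^2 - 34*r - 48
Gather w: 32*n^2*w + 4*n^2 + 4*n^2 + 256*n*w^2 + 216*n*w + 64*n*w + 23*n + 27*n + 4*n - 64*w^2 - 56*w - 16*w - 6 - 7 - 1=8*n^2 + 54*n + w^2*(256*n - 64) + w*(32*n^2 + 280*n - 72) - 14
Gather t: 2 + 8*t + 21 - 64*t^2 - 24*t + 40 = -64*t^2 - 16*t + 63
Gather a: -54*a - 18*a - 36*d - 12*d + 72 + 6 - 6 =-72*a - 48*d + 72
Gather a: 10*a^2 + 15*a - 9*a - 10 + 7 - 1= 10*a^2 + 6*a - 4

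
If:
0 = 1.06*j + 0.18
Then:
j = -0.17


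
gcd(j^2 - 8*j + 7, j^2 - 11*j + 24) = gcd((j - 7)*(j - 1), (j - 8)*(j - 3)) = 1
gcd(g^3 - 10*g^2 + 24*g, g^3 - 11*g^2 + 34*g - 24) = g^2 - 10*g + 24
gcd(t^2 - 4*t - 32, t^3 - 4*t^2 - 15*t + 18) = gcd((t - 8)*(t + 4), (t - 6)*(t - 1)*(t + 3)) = 1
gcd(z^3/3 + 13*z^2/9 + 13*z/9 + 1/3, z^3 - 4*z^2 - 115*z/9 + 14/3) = 1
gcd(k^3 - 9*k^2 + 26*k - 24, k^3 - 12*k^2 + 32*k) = k - 4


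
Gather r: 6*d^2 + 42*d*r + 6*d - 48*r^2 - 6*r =6*d^2 + 6*d - 48*r^2 + r*(42*d - 6)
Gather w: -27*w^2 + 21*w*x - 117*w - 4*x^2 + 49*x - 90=-27*w^2 + w*(21*x - 117) - 4*x^2 + 49*x - 90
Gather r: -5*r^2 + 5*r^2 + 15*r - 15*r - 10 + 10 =0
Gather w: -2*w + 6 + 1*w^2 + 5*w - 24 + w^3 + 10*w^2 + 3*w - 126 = w^3 + 11*w^2 + 6*w - 144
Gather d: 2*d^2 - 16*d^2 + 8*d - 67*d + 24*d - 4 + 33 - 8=-14*d^2 - 35*d + 21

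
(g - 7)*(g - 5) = g^2 - 12*g + 35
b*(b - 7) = b^2 - 7*b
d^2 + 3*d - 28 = (d - 4)*(d + 7)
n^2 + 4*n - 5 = (n - 1)*(n + 5)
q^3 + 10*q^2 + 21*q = q*(q + 3)*(q + 7)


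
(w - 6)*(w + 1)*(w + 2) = w^3 - 3*w^2 - 16*w - 12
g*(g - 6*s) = g^2 - 6*g*s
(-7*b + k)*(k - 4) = -7*b*k + 28*b + k^2 - 4*k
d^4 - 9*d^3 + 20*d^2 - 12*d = d*(d - 6)*(d - 2)*(d - 1)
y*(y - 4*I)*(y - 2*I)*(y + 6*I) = y^4 + 28*y^2 - 48*I*y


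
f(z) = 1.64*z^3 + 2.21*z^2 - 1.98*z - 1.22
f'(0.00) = -1.98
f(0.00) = -1.22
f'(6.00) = 201.66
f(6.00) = 420.70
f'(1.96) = 25.58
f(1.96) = 15.74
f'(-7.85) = 266.51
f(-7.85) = -642.82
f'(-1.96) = 8.26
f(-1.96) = -1.20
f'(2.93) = 53.21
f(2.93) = 53.20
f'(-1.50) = 2.46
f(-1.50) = 1.19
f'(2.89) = 51.89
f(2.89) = 51.10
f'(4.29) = 107.53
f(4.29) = 160.44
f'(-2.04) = 9.48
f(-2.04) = -1.91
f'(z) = 4.92*z^2 + 4.42*z - 1.98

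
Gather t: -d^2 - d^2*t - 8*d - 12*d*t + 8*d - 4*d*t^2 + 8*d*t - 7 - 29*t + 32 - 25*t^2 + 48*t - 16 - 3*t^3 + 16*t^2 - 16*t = -d^2 - 3*t^3 + t^2*(-4*d - 9) + t*(-d^2 - 4*d + 3) + 9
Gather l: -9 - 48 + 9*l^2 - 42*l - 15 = 9*l^2 - 42*l - 72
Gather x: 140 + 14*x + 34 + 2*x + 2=16*x + 176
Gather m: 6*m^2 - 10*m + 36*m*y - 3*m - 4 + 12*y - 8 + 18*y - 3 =6*m^2 + m*(36*y - 13) + 30*y - 15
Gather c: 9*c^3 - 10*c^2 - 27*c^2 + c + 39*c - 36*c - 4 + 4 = 9*c^3 - 37*c^2 + 4*c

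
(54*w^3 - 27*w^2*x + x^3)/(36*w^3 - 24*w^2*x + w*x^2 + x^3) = (-3*w + x)/(-2*w + x)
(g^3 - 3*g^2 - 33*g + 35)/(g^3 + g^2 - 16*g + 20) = (g^2 - 8*g + 7)/(g^2 - 4*g + 4)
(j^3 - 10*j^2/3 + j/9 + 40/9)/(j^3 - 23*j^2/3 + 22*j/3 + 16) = (j - 5/3)/(j - 6)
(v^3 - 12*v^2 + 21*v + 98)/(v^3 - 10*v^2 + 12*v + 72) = (v^2 - 14*v + 49)/(v^2 - 12*v + 36)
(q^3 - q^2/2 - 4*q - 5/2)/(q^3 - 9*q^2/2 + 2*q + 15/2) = (q + 1)/(q - 3)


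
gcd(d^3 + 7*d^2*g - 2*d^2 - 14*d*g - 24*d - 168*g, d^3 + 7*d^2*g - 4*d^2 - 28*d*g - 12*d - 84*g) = d^2 + 7*d*g - 6*d - 42*g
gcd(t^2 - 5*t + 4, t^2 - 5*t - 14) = 1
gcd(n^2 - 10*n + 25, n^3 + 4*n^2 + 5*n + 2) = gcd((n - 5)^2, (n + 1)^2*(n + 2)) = 1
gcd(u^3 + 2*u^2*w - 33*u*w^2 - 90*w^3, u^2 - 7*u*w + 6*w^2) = u - 6*w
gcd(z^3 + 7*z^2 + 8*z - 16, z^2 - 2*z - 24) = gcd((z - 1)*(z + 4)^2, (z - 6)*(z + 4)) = z + 4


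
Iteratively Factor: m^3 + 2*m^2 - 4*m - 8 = (m + 2)*(m^2 - 4) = (m + 2)^2*(m - 2)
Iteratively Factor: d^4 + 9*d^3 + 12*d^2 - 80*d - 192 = (d - 3)*(d^3 + 12*d^2 + 48*d + 64) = (d - 3)*(d + 4)*(d^2 + 8*d + 16) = (d - 3)*(d + 4)^2*(d + 4)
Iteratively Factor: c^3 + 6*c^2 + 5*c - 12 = (c + 3)*(c^2 + 3*c - 4) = (c + 3)*(c + 4)*(c - 1)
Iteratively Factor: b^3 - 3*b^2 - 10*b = (b - 5)*(b^2 + 2*b) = b*(b - 5)*(b + 2)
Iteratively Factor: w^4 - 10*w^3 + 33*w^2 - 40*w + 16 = (w - 4)*(w^3 - 6*w^2 + 9*w - 4) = (w - 4)*(w - 1)*(w^2 - 5*w + 4) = (w - 4)^2*(w - 1)*(w - 1)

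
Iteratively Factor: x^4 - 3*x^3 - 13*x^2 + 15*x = (x + 3)*(x^3 - 6*x^2 + 5*x) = x*(x + 3)*(x^2 - 6*x + 5) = x*(x - 5)*(x + 3)*(x - 1)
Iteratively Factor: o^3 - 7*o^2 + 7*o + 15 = (o + 1)*(o^2 - 8*o + 15) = (o - 3)*(o + 1)*(o - 5)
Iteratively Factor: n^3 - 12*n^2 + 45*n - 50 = (n - 5)*(n^2 - 7*n + 10) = (n - 5)*(n - 2)*(n - 5)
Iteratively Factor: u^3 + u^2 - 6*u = (u)*(u^2 + u - 6) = u*(u + 3)*(u - 2)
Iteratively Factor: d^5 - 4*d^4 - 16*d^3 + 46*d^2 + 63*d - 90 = (d + 3)*(d^4 - 7*d^3 + 5*d^2 + 31*d - 30) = (d - 1)*(d + 3)*(d^3 - 6*d^2 - d + 30) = (d - 3)*(d - 1)*(d + 3)*(d^2 - 3*d - 10) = (d - 3)*(d - 1)*(d + 2)*(d + 3)*(d - 5)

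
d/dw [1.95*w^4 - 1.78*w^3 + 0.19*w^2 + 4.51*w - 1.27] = 7.8*w^3 - 5.34*w^2 + 0.38*w + 4.51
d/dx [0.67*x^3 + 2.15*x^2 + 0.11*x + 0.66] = 2.01*x^2 + 4.3*x + 0.11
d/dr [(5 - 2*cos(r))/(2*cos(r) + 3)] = 16*sin(r)/(2*cos(r) + 3)^2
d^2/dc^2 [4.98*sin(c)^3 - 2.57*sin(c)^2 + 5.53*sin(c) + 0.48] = -9.26500000000001*sin(c) + 11.205*sin(3*c) - 5.14*cos(2*c)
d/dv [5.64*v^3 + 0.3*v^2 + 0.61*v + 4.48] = 16.92*v^2 + 0.6*v + 0.61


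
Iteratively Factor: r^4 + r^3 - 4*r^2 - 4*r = (r - 2)*(r^3 + 3*r^2 + 2*r) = r*(r - 2)*(r^2 + 3*r + 2) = r*(r - 2)*(r + 1)*(r + 2)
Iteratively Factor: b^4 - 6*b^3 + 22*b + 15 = (b + 1)*(b^3 - 7*b^2 + 7*b + 15) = (b - 3)*(b + 1)*(b^2 - 4*b - 5) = (b - 5)*(b - 3)*(b + 1)*(b + 1)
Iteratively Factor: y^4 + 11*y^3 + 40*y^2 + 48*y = (y)*(y^3 + 11*y^2 + 40*y + 48) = y*(y + 4)*(y^2 + 7*y + 12) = y*(y + 3)*(y + 4)*(y + 4)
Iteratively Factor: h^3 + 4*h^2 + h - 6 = (h + 2)*(h^2 + 2*h - 3) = (h - 1)*(h + 2)*(h + 3)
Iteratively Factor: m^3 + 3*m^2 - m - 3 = (m - 1)*(m^2 + 4*m + 3) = (m - 1)*(m + 1)*(m + 3)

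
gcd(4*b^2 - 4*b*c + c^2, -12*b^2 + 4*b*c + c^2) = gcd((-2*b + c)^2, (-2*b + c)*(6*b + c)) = 2*b - c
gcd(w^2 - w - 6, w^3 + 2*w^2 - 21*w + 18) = w - 3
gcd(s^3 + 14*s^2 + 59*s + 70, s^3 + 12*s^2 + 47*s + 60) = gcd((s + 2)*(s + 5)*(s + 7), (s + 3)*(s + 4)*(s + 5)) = s + 5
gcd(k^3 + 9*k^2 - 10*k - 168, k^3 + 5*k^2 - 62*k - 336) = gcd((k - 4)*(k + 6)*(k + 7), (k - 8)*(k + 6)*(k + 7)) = k^2 + 13*k + 42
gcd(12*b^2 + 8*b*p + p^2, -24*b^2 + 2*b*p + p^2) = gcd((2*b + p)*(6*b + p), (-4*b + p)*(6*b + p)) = 6*b + p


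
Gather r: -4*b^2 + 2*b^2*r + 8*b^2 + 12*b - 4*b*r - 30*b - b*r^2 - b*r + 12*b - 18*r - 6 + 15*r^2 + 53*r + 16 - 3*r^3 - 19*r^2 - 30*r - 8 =4*b^2 - 6*b - 3*r^3 + r^2*(-b - 4) + r*(2*b^2 - 5*b + 5) + 2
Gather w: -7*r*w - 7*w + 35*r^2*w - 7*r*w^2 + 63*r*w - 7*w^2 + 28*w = w^2*(-7*r - 7) + w*(35*r^2 + 56*r + 21)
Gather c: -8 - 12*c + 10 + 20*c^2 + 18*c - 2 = 20*c^2 + 6*c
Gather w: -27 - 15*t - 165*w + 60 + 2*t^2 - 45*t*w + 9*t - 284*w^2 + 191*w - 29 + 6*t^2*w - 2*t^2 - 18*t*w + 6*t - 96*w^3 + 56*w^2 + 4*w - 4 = -96*w^3 - 228*w^2 + w*(6*t^2 - 63*t + 30)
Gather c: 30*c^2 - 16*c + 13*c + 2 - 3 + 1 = 30*c^2 - 3*c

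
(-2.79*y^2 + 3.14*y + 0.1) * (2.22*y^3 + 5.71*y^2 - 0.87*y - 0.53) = -6.1938*y^5 - 8.9601*y^4 + 20.5787*y^3 - 0.6821*y^2 - 1.7512*y - 0.053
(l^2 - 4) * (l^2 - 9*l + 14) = l^4 - 9*l^3 + 10*l^2 + 36*l - 56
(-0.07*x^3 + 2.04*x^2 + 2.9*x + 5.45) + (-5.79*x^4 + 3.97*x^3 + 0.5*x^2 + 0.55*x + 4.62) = -5.79*x^4 + 3.9*x^3 + 2.54*x^2 + 3.45*x + 10.07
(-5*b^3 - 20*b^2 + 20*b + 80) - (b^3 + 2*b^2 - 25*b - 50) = -6*b^3 - 22*b^2 + 45*b + 130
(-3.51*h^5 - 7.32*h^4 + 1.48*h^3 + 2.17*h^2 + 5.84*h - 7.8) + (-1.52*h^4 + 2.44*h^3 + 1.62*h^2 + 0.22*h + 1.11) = -3.51*h^5 - 8.84*h^4 + 3.92*h^3 + 3.79*h^2 + 6.06*h - 6.69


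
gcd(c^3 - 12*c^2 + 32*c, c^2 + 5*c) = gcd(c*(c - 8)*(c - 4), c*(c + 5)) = c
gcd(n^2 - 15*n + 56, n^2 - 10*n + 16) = n - 8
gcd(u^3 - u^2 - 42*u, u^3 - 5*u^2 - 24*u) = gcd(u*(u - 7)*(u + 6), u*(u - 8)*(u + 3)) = u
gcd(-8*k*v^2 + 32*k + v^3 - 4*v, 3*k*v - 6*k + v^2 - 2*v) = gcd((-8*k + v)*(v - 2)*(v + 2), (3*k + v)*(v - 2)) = v - 2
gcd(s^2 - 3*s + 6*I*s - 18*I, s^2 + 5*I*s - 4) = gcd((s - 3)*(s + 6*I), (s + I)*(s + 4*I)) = 1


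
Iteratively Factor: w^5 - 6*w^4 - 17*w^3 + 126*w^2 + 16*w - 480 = (w + 2)*(w^4 - 8*w^3 - w^2 + 128*w - 240) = (w + 2)*(w + 4)*(w^3 - 12*w^2 + 47*w - 60) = (w - 3)*(w + 2)*(w + 4)*(w^2 - 9*w + 20) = (w - 4)*(w - 3)*(w + 2)*(w + 4)*(w - 5)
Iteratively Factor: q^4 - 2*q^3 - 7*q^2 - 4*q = (q)*(q^3 - 2*q^2 - 7*q - 4) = q*(q - 4)*(q^2 + 2*q + 1) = q*(q - 4)*(q + 1)*(q + 1)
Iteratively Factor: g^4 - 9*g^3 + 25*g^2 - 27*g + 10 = (g - 5)*(g^3 - 4*g^2 + 5*g - 2) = (g - 5)*(g - 2)*(g^2 - 2*g + 1) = (g - 5)*(g - 2)*(g - 1)*(g - 1)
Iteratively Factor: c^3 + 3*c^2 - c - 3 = (c - 1)*(c^2 + 4*c + 3) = (c - 1)*(c + 3)*(c + 1)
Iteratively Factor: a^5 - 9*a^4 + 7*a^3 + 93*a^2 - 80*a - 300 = (a - 5)*(a^4 - 4*a^3 - 13*a^2 + 28*a + 60) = (a - 5)*(a + 2)*(a^3 - 6*a^2 - a + 30) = (a - 5)*(a + 2)^2*(a^2 - 8*a + 15) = (a - 5)^2*(a + 2)^2*(a - 3)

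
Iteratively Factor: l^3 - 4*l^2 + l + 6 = (l - 3)*(l^2 - l - 2) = (l - 3)*(l + 1)*(l - 2)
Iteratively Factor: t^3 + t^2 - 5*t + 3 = (t - 1)*(t^2 + 2*t - 3) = (t - 1)*(t + 3)*(t - 1)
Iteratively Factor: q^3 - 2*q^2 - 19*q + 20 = (q - 1)*(q^2 - q - 20) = (q - 5)*(q - 1)*(q + 4)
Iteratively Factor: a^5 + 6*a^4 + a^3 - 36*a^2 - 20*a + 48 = (a + 4)*(a^4 + 2*a^3 - 7*a^2 - 8*a + 12) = (a + 3)*(a + 4)*(a^3 - a^2 - 4*a + 4) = (a + 2)*(a + 3)*(a + 4)*(a^2 - 3*a + 2) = (a - 1)*(a + 2)*(a + 3)*(a + 4)*(a - 2)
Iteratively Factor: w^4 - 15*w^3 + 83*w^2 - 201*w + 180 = (w - 3)*(w^3 - 12*w^2 + 47*w - 60) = (w - 4)*(w - 3)*(w^2 - 8*w + 15) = (w - 5)*(w - 4)*(w - 3)*(w - 3)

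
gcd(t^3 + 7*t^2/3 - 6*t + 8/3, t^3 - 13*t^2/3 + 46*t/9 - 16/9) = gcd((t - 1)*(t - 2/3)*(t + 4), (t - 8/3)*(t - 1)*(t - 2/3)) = t^2 - 5*t/3 + 2/3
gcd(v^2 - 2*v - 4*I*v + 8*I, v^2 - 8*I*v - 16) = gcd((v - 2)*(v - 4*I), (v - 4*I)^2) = v - 4*I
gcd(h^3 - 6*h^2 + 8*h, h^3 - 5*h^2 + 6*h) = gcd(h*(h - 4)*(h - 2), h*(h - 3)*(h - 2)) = h^2 - 2*h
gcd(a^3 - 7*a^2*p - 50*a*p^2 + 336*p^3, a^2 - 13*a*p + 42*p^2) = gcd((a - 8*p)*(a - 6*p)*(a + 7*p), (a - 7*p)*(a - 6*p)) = -a + 6*p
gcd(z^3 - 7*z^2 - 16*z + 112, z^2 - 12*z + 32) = z - 4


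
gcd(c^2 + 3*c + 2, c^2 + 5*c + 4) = c + 1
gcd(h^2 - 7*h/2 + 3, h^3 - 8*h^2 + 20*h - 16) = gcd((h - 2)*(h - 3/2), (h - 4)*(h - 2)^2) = h - 2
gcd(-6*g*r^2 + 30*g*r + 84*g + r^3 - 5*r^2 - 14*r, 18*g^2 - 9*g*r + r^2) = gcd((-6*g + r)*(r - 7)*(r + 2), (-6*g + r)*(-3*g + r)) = -6*g + r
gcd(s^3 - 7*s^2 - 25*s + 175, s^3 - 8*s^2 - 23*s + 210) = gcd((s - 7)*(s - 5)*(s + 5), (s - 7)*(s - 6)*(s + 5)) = s^2 - 2*s - 35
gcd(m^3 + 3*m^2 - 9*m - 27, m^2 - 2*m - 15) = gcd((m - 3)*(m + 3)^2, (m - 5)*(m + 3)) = m + 3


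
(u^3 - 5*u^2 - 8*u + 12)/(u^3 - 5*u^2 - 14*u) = (u^2 - 7*u + 6)/(u*(u - 7))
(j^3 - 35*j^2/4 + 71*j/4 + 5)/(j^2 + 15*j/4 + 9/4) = (4*j^3 - 35*j^2 + 71*j + 20)/(4*j^2 + 15*j + 9)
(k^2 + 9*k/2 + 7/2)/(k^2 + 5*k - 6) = (2*k^2 + 9*k + 7)/(2*(k^2 + 5*k - 6))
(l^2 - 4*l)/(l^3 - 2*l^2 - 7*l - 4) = l/(l^2 + 2*l + 1)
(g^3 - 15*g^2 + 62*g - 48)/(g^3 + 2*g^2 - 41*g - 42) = (g^2 - 9*g + 8)/(g^2 + 8*g + 7)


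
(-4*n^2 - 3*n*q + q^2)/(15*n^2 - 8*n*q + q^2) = (-4*n^2 - 3*n*q + q^2)/(15*n^2 - 8*n*q + q^2)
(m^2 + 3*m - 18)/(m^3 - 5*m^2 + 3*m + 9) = (m + 6)/(m^2 - 2*m - 3)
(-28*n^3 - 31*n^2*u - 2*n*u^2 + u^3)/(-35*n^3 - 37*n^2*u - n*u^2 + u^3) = (4*n + u)/(5*n + u)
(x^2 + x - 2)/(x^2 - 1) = (x + 2)/(x + 1)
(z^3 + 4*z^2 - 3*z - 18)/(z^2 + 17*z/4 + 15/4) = 4*(z^2 + z - 6)/(4*z + 5)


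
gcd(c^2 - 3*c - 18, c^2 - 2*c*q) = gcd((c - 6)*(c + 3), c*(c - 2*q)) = 1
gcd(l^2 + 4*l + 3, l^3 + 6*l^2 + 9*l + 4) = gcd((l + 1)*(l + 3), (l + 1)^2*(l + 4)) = l + 1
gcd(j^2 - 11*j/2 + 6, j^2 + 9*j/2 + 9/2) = 1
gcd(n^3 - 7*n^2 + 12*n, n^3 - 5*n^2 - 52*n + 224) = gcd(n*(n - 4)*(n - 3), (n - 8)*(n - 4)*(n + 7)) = n - 4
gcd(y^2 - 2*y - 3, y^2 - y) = 1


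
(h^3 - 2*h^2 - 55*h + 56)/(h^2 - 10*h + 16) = (h^2 + 6*h - 7)/(h - 2)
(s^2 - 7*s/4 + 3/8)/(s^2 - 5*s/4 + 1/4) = (s - 3/2)/(s - 1)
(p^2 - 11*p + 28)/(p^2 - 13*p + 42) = (p - 4)/(p - 6)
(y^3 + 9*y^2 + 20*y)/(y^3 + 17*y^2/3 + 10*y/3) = 3*(y + 4)/(3*y + 2)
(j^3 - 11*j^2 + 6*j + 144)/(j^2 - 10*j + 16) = (j^2 - 3*j - 18)/(j - 2)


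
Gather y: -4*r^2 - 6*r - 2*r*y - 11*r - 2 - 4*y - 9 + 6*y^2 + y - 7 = -4*r^2 - 17*r + 6*y^2 + y*(-2*r - 3) - 18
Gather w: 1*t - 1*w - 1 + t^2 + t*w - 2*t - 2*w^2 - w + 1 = t^2 - t - 2*w^2 + w*(t - 2)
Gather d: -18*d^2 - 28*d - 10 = -18*d^2 - 28*d - 10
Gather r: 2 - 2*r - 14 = -2*r - 12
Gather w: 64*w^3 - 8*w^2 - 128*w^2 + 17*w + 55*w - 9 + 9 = 64*w^3 - 136*w^2 + 72*w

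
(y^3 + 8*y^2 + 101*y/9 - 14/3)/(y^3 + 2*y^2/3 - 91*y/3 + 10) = (y + 7/3)/(y - 5)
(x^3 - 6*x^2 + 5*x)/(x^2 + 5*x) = (x^2 - 6*x + 5)/(x + 5)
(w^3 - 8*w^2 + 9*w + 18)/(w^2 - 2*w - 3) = w - 6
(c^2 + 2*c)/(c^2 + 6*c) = (c + 2)/(c + 6)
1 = 1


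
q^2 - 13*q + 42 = (q - 7)*(q - 6)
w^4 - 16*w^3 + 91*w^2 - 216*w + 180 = (w - 6)*(w - 5)*(w - 3)*(w - 2)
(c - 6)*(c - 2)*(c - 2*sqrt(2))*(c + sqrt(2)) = c^4 - 8*c^3 - sqrt(2)*c^3 + 8*c^2 + 8*sqrt(2)*c^2 - 12*sqrt(2)*c + 32*c - 48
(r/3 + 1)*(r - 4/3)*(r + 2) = r^3/3 + 11*r^2/9 - 2*r/9 - 8/3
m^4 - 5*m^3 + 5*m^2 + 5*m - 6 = (m - 3)*(m - 2)*(m - 1)*(m + 1)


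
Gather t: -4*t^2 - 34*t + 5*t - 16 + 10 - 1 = -4*t^2 - 29*t - 7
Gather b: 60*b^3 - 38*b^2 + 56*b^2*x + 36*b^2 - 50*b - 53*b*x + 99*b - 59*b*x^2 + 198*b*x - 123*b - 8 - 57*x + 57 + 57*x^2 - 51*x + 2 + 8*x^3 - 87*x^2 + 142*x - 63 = 60*b^3 + b^2*(56*x - 2) + b*(-59*x^2 + 145*x - 74) + 8*x^3 - 30*x^2 + 34*x - 12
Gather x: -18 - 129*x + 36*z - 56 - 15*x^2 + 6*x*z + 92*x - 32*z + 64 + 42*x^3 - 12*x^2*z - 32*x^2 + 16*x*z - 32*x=42*x^3 + x^2*(-12*z - 47) + x*(22*z - 69) + 4*z - 10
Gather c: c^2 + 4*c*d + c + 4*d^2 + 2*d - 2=c^2 + c*(4*d + 1) + 4*d^2 + 2*d - 2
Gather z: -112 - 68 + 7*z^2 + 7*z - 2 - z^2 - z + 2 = 6*z^2 + 6*z - 180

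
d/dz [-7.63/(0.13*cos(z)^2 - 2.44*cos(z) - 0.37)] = (18.6172 - 1.9838*cos(z))*sin(z)/(-0.13*cos(z)^2 + 2.44*cos(z) + 0.37)^2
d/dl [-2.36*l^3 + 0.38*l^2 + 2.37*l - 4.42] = -7.08*l^2 + 0.76*l + 2.37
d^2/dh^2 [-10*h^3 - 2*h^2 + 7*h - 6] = -60*h - 4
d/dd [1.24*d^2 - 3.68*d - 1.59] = 2.48*d - 3.68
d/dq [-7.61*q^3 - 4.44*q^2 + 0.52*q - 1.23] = -22.83*q^2 - 8.88*q + 0.52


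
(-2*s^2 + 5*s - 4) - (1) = -2*s^2 + 5*s - 5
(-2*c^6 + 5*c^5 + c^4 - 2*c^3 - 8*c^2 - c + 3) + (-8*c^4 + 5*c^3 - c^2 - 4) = -2*c^6 + 5*c^5 - 7*c^4 + 3*c^3 - 9*c^2 - c - 1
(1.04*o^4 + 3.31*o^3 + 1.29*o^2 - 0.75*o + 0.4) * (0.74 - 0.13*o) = -0.1352*o^5 + 0.3393*o^4 + 2.2817*o^3 + 1.0521*o^2 - 0.607*o + 0.296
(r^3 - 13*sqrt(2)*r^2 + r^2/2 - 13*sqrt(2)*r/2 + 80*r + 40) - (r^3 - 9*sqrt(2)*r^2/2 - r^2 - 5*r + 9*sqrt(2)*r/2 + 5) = -17*sqrt(2)*r^2/2 + 3*r^2/2 - 11*sqrt(2)*r + 85*r + 35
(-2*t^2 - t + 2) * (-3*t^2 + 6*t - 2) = 6*t^4 - 9*t^3 - 8*t^2 + 14*t - 4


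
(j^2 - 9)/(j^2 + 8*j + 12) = (j^2 - 9)/(j^2 + 8*j + 12)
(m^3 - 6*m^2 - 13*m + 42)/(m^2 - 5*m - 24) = (m^2 - 9*m + 14)/(m - 8)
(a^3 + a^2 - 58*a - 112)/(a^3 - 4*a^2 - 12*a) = (a^2 - a - 56)/(a*(a - 6))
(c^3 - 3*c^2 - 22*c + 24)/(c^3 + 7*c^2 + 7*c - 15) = (c^2 - 2*c - 24)/(c^2 + 8*c + 15)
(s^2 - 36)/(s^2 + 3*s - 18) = (s - 6)/(s - 3)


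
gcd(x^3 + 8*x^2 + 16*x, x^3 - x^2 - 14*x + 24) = x + 4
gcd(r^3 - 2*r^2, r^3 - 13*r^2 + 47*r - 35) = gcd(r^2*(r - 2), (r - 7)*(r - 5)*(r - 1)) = 1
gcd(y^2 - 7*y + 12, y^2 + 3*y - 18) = y - 3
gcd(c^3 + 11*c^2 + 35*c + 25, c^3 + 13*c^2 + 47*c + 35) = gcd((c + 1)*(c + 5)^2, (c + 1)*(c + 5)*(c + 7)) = c^2 + 6*c + 5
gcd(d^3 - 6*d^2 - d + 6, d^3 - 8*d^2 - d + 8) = d^2 - 1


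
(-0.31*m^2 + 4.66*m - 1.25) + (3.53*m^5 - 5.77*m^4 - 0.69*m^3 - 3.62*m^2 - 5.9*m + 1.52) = 3.53*m^5 - 5.77*m^4 - 0.69*m^3 - 3.93*m^2 - 1.24*m + 0.27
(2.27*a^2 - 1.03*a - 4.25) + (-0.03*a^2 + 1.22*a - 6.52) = 2.24*a^2 + 0.19*a - 10.77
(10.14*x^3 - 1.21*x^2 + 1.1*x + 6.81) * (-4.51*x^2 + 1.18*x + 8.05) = -45.7314*x^5 + 17.4223*x^4 + 75.2382*x^3 - 39.1556*x^2 + 16.8908*x + 54.8205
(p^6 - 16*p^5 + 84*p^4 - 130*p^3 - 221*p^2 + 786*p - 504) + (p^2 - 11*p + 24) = p^6 - 16*p^5 + 84*p^4 - 130*p^3 - 220*p^2 + 775*p - 480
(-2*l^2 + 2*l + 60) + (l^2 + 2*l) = -l^2 + 4*l + 60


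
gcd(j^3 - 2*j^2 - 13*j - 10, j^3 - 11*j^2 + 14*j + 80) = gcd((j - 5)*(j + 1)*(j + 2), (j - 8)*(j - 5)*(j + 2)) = j^2 - 3*j - 10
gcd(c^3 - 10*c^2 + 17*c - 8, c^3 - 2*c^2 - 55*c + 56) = c^2 - 9*c + 8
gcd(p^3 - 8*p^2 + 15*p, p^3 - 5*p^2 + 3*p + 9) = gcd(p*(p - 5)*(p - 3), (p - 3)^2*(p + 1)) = p - 3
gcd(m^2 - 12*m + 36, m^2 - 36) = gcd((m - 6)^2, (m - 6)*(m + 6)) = m - 6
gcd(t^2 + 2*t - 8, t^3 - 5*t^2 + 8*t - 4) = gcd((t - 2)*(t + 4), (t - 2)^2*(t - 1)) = t - 2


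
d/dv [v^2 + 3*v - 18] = 2*v + 3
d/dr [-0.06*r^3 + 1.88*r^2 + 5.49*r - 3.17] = -0.18*r^2 + 3.76*r + 5.49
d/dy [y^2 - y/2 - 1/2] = 2*y - 1/2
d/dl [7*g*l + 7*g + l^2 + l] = 7*g + 2*l + 1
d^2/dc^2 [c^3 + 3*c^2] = 6*c + 6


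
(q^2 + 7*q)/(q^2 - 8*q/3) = 3*(q + 7)/(3*q - 8)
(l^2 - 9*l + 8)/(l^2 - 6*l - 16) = (l - 1)/(l + 2)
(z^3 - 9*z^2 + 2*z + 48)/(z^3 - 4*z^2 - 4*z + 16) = (z^2 - 11*z + 24)/(z^2 - 6*z + 8)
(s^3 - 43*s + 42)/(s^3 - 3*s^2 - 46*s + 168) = (s - 1)/(s - 4)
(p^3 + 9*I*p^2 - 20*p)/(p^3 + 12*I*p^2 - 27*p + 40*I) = p*(p + 4*I)/(p^2 + 7*I*p + 8)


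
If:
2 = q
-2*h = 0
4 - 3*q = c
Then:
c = -2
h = 0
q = 2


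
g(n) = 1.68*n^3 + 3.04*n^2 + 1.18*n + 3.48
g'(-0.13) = 0.47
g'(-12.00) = 653.98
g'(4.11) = 111.30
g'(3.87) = 100.19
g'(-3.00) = 28.30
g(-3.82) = -50.31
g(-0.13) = 3.37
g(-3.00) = -18.06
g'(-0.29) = -0.16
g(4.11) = 176.32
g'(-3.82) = 51.50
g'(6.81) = 276.32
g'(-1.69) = 5.30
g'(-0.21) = 0.13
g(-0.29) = 3.35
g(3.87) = 150.95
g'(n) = 5.04*n^2 + 6.08*n + 1.18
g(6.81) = 683.08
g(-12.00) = -2475.96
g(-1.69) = 2.06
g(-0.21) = 3.35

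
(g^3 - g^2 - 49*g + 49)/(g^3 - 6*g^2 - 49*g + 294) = (g - 1)/(g - 6)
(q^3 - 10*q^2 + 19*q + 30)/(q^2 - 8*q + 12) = (q^2 - 4*q - 5)/(q - 2)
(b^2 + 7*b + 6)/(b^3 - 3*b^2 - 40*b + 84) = (b + 1)/(b^2 - 9*b + 14)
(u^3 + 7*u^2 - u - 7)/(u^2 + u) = u + 6 - 7/u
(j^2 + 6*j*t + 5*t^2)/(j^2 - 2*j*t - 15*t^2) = (-j^2 - 6*j*t - 5*t^2)/(-j^2 + 2*j*t + 15*t^2)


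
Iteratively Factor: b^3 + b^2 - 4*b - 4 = (b + 1)*(b^2 - 4) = (b + 1)*(b + 2)*(b - 2)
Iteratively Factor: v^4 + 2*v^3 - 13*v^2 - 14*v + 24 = (v - 1)*(v^3 + 3*v^2 - 10*v - 24) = (v - 1)*(v + 4)*(v^2 - v - 6) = (v - 3)*(v - 1)*(v + 4)*(v + 2)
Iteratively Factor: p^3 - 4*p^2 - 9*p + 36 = (p - 3)*(p^2 - p - 12) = (p - 3)*(p + 3)*(p - 4)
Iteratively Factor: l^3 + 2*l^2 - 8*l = (l - 2)*(l^2 + 4*l) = l*(l - 2)*(l + 4)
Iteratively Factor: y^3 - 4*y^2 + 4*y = (y - 2)*(y^2 - 2*y) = (y - 2)^2*(y)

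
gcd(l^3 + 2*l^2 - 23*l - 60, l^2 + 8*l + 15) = l + 3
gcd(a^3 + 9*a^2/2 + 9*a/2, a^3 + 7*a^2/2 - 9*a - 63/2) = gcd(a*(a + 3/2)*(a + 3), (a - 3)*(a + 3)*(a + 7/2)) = a + 3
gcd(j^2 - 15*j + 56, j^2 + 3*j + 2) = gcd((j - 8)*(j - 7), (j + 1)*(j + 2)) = 1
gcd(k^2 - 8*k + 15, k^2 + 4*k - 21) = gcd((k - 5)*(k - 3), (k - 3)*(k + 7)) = k - 3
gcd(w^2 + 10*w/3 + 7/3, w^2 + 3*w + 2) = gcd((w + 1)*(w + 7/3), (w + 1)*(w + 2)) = w + 1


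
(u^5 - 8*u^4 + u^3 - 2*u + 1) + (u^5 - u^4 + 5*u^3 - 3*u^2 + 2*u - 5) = 2*u^5 - 9*u^4 + 6*u^3 - 3*u^2 - 4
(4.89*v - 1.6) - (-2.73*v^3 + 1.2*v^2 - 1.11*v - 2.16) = 2.73*v^3 - 1.2*v^2 + 6.0*v + 0.56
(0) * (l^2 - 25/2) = 0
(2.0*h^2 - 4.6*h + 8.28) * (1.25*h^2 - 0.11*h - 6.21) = 2.5*h^4 - 5.97*h^3 - 1.564*h^2 + 27.6552*h - 51.4188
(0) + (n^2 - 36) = n^2 - 36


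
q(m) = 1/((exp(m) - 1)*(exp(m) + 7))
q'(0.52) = -0.45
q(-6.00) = -0.14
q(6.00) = 0.00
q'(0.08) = -19.52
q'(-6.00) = 0.00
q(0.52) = 0.17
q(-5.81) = -0.14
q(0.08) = 1.49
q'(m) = -exp(m)/((exp(m) - 1)*(exp(m) + 7)^2) - exp(m)/((exp(m) - 1)^2*(exp(m) + 7)) = 2*(-exp(m) - 3)*exp(m)/(exp(4*m) + 12*exp(3*m) + 22*exp(2*m) - 84*exp(m) + 49)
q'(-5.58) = -0.00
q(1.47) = 0.03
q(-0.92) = -0.22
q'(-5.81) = -0.00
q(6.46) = 0.00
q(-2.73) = -0.15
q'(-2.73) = -0.01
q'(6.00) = 0.00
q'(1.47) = -0.04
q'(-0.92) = -0.14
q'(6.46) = -0.00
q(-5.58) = -0.14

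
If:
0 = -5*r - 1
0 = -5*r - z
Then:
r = -1/5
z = 1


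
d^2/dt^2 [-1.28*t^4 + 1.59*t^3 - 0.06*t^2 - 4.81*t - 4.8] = -15.36*t^2 + 9.54*t - 0.12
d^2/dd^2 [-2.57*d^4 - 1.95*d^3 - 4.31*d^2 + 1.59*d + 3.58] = -30.84*d^2 - 11.7*d - 8.62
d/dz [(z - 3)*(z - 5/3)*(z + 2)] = 3*z^2 - 16*z/3 - 13/3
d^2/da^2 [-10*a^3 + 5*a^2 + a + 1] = 10 - 60*a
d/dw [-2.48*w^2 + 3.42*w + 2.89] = 3.42 - 4.96*w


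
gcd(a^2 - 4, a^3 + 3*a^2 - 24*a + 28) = a - 2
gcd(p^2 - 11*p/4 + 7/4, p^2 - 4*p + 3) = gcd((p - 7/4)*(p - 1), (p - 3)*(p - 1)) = p - 1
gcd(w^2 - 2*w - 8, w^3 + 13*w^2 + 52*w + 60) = w + 2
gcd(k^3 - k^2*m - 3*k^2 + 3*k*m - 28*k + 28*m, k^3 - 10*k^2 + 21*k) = k - 7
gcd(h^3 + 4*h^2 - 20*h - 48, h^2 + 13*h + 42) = h + 6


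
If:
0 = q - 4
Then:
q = 4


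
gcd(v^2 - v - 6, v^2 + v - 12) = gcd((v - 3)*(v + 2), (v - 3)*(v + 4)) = v - 3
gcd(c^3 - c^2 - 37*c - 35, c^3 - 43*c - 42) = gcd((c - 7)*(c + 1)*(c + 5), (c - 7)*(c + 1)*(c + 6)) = c^2 - 6*c - 7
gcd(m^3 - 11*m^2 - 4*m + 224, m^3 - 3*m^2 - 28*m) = m^2 - 3*m - 28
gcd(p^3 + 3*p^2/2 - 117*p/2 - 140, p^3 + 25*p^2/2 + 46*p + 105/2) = p^2 + 19*p/2 + 35/2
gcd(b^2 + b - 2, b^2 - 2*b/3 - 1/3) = b - 1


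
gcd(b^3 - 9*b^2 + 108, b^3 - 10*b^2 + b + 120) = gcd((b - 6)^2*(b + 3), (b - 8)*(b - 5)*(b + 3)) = b + 3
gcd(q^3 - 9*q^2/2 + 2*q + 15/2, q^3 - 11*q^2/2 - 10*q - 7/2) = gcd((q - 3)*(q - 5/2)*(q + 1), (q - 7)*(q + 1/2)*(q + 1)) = q + 1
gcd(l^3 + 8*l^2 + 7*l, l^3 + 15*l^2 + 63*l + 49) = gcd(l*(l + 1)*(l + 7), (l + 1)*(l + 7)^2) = l^2 + 8*l + 7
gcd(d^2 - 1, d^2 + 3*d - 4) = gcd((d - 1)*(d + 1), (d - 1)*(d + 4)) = d - 1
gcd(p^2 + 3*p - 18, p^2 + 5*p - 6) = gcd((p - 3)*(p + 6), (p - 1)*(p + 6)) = p + 6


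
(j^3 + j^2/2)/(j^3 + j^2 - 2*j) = j*(2*j + 1)/(2*(j^2 + j - 2))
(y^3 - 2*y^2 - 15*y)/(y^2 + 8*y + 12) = y*(y^2 - 2*y - 15)/(y^2 + 8*y + 12)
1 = 1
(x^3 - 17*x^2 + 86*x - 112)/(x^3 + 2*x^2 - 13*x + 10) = (x^2 - 15*x + 56)/(x^2 + 4*x - 5)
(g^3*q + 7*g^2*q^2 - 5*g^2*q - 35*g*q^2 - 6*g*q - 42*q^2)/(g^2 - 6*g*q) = q*(g^3 + 7*g^2*q - 5*g^2 - 35*g*q - 6*g - 42*q)/(g*(g - 6*q))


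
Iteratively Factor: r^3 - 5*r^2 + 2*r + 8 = (r + 1)*(r^2 - 6*r + 8) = (r - 4)*(r + 1)*(r - 2)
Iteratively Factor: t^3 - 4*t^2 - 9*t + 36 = (t + 3)*(t^2 - 7*t + 12) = (t - 3)*(t + 3)*(t - 4)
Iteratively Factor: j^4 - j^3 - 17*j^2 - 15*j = (j + 3)*(j^3 - 4*j^2 - 5*j) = (j + 1)*(j + 3)*(j^2 - 5*j) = (j - 5)*(j + 1)*(j + 3)*(j)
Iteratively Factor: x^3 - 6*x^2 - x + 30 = (x - 5)*(x^2 - x - 6) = (x - 5)*(x - 3)*(x + 2)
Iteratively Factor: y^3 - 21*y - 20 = (y + 1)*(y^2 - y - 20) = (y + 1)*(y + 4)*(y - 5)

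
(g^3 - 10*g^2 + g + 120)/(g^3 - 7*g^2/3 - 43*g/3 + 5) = 3*(g - 8)/(3*g - 1)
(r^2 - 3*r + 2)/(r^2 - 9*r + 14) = (r - 1)/(r - 7)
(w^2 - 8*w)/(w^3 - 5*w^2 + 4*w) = (w - 8)/(w^2 - 5*w + 4)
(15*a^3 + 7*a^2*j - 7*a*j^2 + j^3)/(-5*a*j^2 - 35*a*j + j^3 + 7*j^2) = (-3*a^2 - 2*a*j + j^2)/(j*(j + 7))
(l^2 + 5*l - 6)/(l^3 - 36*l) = (l - 1)/(l*(l - 6))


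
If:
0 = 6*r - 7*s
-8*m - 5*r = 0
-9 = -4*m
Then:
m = 9/4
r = -18/5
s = -108/35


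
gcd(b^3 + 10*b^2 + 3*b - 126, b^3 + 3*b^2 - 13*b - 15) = b - 3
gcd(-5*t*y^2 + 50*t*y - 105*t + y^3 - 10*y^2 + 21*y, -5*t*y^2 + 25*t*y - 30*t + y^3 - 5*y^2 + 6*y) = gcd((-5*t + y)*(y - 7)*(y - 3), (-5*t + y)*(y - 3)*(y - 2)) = -5*t*y + 15*t + y^2 - 3*y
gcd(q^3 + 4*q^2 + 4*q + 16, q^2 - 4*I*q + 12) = q + 2*I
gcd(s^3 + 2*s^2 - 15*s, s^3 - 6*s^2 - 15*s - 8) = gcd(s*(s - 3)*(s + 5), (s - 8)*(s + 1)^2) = 1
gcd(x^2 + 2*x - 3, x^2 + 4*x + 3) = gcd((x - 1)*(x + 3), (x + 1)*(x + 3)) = x + 3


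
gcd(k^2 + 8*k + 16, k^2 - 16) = k + 4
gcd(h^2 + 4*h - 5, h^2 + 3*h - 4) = h - 1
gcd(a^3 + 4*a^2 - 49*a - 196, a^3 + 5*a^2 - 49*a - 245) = a^2 - 49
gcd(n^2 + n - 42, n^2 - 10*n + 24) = n - 6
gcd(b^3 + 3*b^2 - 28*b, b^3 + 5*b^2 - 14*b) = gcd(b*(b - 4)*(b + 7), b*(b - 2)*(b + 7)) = b^2 + 7*b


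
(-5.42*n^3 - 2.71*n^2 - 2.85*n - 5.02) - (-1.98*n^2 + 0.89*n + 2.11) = -5.42*n^3 - 0.73*n^2 - 3.74*n - 7.13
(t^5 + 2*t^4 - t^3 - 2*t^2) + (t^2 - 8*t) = t^5 + 2*t^4 - t^3 - t^2 - 8*t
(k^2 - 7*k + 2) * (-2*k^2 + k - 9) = -2*k^4 + 15*k^3 - 20*k^2 + 65*k - 18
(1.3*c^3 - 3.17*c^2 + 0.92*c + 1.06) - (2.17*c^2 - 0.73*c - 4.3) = 1.3*c^3 - 5.34*c^2 + 1.65*c + 5.36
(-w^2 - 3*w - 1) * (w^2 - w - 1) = -w^4 - 2*w^3 + 3*w^2 + 4*w + 1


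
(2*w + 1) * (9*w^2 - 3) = 18*w^3 + 9*w^2 - 6*w - 3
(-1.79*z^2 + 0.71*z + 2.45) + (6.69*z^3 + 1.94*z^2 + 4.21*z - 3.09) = 6.69*z^3 + 0.15*z^2 + 4.92*z - 0.64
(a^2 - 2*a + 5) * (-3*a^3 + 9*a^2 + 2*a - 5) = -3*a^5 + 15*a^4 - 31*a^3 + 36*a^2 + 20*a - 25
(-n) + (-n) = -2*n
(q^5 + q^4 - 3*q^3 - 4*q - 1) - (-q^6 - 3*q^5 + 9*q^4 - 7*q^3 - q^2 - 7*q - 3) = q^6 + 4*q^5 - 8*q^4 + 4*q^3 + q^2 + 3*q + 2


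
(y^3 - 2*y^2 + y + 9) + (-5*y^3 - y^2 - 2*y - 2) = -4*y^3 - 3*y^2 - y + 7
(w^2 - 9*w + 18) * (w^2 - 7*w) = w^4 - 16*w^3 + 81*w^2 - 126*w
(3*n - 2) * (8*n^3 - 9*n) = 24*n^4 - 16*n^3 - 27*n^2 + 18*n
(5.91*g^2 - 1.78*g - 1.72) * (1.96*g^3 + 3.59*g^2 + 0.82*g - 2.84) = 11.5836*g^5 + 17.7281*g^4 - 4.9152*g^3 - 24.4188*g^2 + 3.6448*g + 4.8848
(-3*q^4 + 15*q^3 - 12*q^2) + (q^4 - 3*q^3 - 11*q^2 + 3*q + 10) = -2*q^4 + 12*q^3 - 23*q^2 + 3*q + 10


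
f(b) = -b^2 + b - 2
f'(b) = 1 - 2*b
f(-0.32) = -2.42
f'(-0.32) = 1.64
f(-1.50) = -5.75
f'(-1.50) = 4.00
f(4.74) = -19.73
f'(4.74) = -8.48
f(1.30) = -2.39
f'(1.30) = -1.60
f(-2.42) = -10.28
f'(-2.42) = 5.84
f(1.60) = -2.96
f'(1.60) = -2.20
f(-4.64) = -28.17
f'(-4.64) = 10.28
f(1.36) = -2.49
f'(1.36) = -1.72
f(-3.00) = -14.00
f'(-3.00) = 7.00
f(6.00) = -32.00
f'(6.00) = -11.00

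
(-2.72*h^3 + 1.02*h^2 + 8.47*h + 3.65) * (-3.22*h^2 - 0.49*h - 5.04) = 8.7584*h^5 - 1.9516*h^4 - 14.0644*h^3 - 21.0441*h^2 - 44.4773*h - 18.396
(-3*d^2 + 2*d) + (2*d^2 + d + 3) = -d^2 + 3*d + 3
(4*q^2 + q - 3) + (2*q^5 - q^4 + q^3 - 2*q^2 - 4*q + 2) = 2*q^5 - q^4 + q^3 + 2*q^2 - 3*q - 1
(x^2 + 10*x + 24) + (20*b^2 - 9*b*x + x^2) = 20*b^2 - 9*b*x + 2*x^2 + 10*x + 24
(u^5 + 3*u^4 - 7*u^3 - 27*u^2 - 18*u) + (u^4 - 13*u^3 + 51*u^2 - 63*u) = u^5 + 4*u^4 - 20*u^3 + 24*u^2 - 81*u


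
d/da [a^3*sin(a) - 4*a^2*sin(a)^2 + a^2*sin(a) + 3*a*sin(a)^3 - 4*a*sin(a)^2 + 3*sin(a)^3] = a^3*cos(a) + 3*a^2*sin(a) - 4*a^2*sin(2*a) + a^2*cos(a) + 9*a*sin(a)^2*cos(a) - 8*a*sin(a)^2 + 2*a*sin(a) - 4*a*sin(2*a) + 3*sin(a)^3 + 9*sin(a)^2*cos(a) - 4*sin(a)^2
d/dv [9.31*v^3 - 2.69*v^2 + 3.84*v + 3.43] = 27.93*v^2 - 5.38*v + 3.84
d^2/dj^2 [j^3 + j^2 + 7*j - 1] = 6*j + 2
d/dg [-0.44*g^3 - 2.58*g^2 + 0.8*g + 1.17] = -1.32*g^2 - 5.16*g + 0.8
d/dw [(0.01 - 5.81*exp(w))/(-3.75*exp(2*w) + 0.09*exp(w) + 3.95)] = (-21.7875*exp(2*w) + 0.075*exp(w) - 22.9504)*exp(w)/(14.0625*exp(4*w) - 0.675*exp(3*w) - 29.6169*exp(2*w) + 0.711*exp(w) + 15.6025)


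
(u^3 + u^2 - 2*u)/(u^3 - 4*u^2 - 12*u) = (u - 1)/(u - 6)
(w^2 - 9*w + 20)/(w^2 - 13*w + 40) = (w - 4)/(w - 8)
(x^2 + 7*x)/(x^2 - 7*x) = (x + 7)/(x - 7)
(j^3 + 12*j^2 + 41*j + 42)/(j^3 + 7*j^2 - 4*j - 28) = (j + 3)/(j - 2)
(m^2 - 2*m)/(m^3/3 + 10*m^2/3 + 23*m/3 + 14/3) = 3*m*(m - 2)/(m^3 + 10*m^2 + 23*m + 14)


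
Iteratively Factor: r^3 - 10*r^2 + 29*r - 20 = (r - 4)*(r^2 - 6*r + 5) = (r - 4)*(r - 1)*(r - 5)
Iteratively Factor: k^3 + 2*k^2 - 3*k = (k + 3)*(k^2 - k) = k*(k + 3)*(k - 1)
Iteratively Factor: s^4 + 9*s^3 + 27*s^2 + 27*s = (s)*(s^3 + 9*s^2 + 27*s + 27) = s*(s + 3)*(s^2 + 6*s + 9) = s*(s + 3)^2*(s + 3)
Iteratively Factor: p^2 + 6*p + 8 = (p + 4)*(p + 2)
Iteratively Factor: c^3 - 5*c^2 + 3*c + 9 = (c - 3)*(c^2 - 2*c - 3) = (c - 3)*(c + 1)*(c - 3)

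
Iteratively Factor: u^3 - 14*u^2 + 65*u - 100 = (u - 5)*(u^2 - 9*u + 20) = (u - 5)^2*(u - 4)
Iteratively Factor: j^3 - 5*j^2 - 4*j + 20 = (j - 5)*(j^2 - 4) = (j - 5)*(j - 2)*(j + 2)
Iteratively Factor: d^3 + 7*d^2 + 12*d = (d)*(d^2 + 7*d + 12) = d*(d + 3)*(d + 4)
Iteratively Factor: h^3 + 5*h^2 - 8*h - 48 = (h - 3)*(h^2 + 8*h + 16) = (h - 3)*(h + 4)*(h + 4)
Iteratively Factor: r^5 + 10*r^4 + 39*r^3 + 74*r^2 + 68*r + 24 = (r + 1)*(r^4 + 9*r^3 + 30*r^2 + 44*r + 24) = (r + 1)*(r + 3)*(r^3 + 6*r^2 + 12*r + 8) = (r + 1)*(r + 2)*(r + 3)*(r^2 + 4*r + 4) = (r + 1)*(r + 2)^2*(r + 3)*(r + 2)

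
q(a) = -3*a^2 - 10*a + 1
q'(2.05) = -22.30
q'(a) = -6*a - 10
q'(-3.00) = 8.00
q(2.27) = -37.16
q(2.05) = -32.11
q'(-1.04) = -3.76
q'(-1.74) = 0.44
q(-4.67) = -17.73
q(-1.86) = 9.22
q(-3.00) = 4.00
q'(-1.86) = 1.16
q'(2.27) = -23.62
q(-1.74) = 9.32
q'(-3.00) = 8.00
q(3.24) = -62.89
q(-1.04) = 8.16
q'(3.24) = -29.44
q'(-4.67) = 18.02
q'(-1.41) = -1.54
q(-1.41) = 9.14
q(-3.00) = 4.00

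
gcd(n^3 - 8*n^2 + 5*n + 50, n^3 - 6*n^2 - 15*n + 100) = n^2 - 10*n + 25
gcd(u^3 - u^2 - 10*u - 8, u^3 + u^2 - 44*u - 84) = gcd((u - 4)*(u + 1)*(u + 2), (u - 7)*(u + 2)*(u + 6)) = u + 2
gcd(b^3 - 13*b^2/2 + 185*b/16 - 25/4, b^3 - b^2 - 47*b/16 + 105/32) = b - 5/4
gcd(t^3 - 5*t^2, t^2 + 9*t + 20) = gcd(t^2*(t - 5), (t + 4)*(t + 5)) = 1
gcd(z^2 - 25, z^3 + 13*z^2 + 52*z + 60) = z + 5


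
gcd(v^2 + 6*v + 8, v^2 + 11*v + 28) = v + 4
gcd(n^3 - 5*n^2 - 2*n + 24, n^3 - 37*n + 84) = n^2 - 7*n + 12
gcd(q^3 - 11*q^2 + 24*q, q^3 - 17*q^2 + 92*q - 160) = q - 8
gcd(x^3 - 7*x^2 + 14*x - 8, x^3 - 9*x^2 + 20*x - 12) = x^2 - 3*x + 2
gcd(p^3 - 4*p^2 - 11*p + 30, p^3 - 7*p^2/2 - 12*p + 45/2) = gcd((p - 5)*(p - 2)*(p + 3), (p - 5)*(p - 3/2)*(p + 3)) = p^2 - 2*p - 15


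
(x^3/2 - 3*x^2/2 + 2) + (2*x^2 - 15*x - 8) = x^3/2 + x^2/2 - 15*x - 6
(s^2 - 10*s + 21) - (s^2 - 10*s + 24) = -3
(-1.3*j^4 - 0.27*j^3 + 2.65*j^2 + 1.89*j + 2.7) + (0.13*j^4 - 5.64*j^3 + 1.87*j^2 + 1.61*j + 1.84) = -1.17*j^4 - 5.91*j^3 + 4.52*j^2 + 3.5*j + 4.54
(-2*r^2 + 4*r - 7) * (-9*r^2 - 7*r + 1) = 18*r^4 - 22*r^3 + 33*r^2 + 53*r - 7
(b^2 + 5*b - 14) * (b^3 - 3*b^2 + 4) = b^5 + 2*b^4 - 29*b^3 + 46*b^2 + 20*b - 56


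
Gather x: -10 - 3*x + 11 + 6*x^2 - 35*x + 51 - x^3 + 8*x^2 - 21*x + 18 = -x^3 + 14*x^2 - 59*x + 70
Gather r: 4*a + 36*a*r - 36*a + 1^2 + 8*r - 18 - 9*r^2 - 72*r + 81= -32*a - 9*r^2 + r*(36*a - 64) + 64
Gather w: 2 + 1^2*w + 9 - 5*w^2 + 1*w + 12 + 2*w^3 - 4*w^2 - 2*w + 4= 2*w^3 - 9*w^2 + 27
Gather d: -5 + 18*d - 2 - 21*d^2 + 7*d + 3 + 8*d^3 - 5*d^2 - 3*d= 8*d^3 - 26*d^2 + 22*d - 4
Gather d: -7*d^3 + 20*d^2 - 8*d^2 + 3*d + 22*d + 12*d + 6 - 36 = -7*d^3 + 12*d^2 + 37*d - 30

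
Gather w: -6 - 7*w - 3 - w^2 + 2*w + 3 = -w^2 - 5*w - 6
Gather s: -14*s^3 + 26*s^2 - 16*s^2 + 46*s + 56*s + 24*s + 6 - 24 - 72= -14*s^3 + 10*s^2 + 126*s - 90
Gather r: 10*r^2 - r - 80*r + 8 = 10*r^2 - 81*r + 8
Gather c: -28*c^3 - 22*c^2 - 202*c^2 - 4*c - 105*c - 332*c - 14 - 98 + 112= -28*c^3 - 224*c^2 - 441*c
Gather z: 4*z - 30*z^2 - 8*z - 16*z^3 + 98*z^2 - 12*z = -16*z^3 + 68*z^2 - 16*z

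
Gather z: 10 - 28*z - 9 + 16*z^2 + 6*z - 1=16*z^2 - 22*z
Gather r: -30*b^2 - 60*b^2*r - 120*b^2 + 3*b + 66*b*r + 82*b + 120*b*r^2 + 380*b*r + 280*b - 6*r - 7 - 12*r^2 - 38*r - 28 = -150*b^2 + 365*b + r^2*(120*b - 12) + r*(-60*b^2 + 446*b - 44) - 35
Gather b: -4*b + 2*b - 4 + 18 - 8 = 6 - 2*b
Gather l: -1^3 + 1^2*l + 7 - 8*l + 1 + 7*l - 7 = 0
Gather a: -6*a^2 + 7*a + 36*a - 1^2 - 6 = -6*a^2 + 43*a - 7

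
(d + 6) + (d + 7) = 2*d + 13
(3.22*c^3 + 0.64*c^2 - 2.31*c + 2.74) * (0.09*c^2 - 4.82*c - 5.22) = 0.2898*c^5 - 15.4628*c^4 - 20.1011*c^3 + 8.04*c^2 - 1.1486*c - 14.3028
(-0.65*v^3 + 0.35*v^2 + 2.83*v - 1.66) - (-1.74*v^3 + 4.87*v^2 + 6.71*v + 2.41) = 1.09*v^3 - 4.52*v^2 - 3.88*v - 4.07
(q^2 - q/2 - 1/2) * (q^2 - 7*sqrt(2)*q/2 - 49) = q^4 - 7*sqrt(2)*q^3/2 - q^3/2 - 99*q^2/2 + 7*sqrt(2)*q^2/4 + 7*sqrt(2)*q/4 + 49*q/2 + 49/2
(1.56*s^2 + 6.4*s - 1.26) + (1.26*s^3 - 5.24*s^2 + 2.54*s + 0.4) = 1.26*s^3 - 3.68*s^2 + 8.94*s - 0.86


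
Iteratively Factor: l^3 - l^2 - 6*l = (l - 3)*(l^2 + 2*l) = (l - 3)*(l + 2)*(l)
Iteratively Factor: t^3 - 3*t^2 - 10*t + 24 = (t - 2)*(t^2 - t - 12) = (t - 4)*(t - 2)*(t + 3)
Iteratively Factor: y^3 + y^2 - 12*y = (y - 3)*(y^2 + 4*y) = (y - 3)*(y + 4)*(y)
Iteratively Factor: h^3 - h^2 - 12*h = (h + 3)*(h^2 - 4*h) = h*(h + 3)*(h - 4)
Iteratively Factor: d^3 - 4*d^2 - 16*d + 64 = (d - 4)*(d^2 - 16) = (d - 4)*(d + 4)*(d - 4)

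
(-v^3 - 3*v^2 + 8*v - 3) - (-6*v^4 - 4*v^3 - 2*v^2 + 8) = 6*v^4 + 3*v^3 - v^2 + 8*v - 11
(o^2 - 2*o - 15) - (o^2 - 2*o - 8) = -7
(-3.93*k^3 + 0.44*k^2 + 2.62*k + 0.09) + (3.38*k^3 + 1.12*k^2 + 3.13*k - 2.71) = -0.55*k^3 + 1.56*k^2 + 5.75*k - 2.62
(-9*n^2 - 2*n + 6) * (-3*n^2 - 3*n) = 27*n^4 + 33*n^3 - 12*n^2 - 18*n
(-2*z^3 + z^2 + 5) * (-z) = 2*z^4 - z^3 - 5*z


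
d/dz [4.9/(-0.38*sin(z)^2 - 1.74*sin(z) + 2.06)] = (3.724*sin(z) + 8.526)*cos(z)/(0.38*sin(z)^2 + 1.74*sin(z) - 2.06)^2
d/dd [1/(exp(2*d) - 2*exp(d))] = 2*(1 - exp(d))*exp(-d)/(exp(d) - 2)^2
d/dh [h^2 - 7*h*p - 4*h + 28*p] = 2*h - 7*p - 4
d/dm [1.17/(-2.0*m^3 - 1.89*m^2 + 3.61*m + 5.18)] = (7.02*m^2 + 4.4226*m - 4.2237)/(2.0*m^3 + 1.89*m^2 - 3.61*m - 5.18)^2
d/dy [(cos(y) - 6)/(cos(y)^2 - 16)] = (cos(y)^2 - 12*cos(y) + 16)*sin(y)/(cos(y)^2 - 16)^2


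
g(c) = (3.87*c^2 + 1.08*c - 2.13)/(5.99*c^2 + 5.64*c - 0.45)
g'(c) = (-11.98*c - 5.64)*(3.87*c^2 + 1.08*c - 2.13)/(5.99*c^2 + 5.64*c - 0.45)^2 + (7.74*c + 1.08)/(5.99*c^2 + 5.64*c - 0.45)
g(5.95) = 0.58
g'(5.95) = 0.01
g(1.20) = 0.32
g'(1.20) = 0.27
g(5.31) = 0.57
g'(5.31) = 0.01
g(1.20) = 0.32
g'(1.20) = 0.27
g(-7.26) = 0.71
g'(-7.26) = 0.01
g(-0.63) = 0.78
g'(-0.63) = 1.42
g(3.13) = 0.52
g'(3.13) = 0.04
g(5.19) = 0.57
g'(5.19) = 0.01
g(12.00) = 0.61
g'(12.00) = 0.00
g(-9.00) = 0.70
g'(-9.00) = 0.01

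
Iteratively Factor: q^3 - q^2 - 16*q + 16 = (q - 1)*(q^2 - 16) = (q - 1)*(q + 4)*(q - 4)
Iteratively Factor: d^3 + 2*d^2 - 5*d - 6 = (d + 1)*(d^2 + d - 6) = (d + 1)*(d + 3)*(d - 2)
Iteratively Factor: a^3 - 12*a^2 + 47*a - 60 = (a - 5)*(a^2 - 7*a + 12) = (a - 5)*(a - 3)*(a - 4)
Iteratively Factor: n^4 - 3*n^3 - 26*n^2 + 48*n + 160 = (n - 4)*(n^3 + n^2 - 22*n - 40) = (n - 5)*(n - 4)*(n^2 + 6*n + 8) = (n - 5)*(n - 4)*(n + 2)*(n + 4)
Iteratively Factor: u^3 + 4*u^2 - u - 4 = (u + 4)*(u^2 - 1) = (u + 1)*(u + 4)*(u - 1)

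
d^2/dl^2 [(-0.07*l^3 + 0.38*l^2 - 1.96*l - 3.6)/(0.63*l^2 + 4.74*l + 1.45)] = (-5.55111512312578e-17*l^5 + 4.9960036108132e-16*l^4 - 6.842934*l^3 - 13.54248*l^2 - 54.64221*l - 126.64946)/(0.250047*l^6 + 5.643918*l^5 + 44.190279*l^4 + 132.476364*l^3 + 101.707785*l^2 + 29.89755*l + 3.048625)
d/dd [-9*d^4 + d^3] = d^2*(3 - 36*d)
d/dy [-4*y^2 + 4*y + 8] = 4 - 8*y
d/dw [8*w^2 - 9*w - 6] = 16*w - 9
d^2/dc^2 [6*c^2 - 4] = 12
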